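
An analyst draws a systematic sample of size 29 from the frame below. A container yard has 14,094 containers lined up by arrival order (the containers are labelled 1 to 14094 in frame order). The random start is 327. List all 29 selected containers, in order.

327, 813, 1299, 1785, 2271, 2757, 3243, 3729, 4215, 4701, 5187, 5673, 6159, 6645, 7131, 7617, 8103, 8589, 9075, 9561, 10047, 10533, 11019, 11505, 11991, 12477, 12963, 13449, 13935

k = N/n = 14094/29 = 486
container 1: 327
container 2: 327 + 486 = 813
container 3: 813 + 486 = 1299
container 4: 1299 + 486 = 1785
container 5: 1785 + 486 = 2271
container 6: 2271 + 486 = 2757
container 7: 2757 + 486 = 3243
container 8: 3243 + 486 = 3729
container 9: 3729 + 486 = 4215
container 10: 4215 + 486 = 4701
container 11: 4701 + 486 = 5187
container 12: 5187 + 486 = 5673
container 13: 5673 + 486 = 6159
container 14: 6159 + 486 = 6645
container 15: 6645 + 486 = 7131
container 16: 7131 + 486 = 7617
container 17: 7617 + 486 = 8103
container 18: 8103 + 486 = 8589
container 19: 8589 + 486 = 9075
container 20: 9075 + 486 = 9561
container 21: 9561 + 486 = 10047
container 22: 10047 + 486 = 10533
container 23: 10533 + 486 = 11019
container 24: 11019 + 486 = 11505
container 25: 11505 + 486 = 11991
container 26: 11991 + 486 = 12477
container 27: 12477 + 486 = 12963
container 28: 12963 + 486 = 13449
container 29: 13449 + 486 = 13935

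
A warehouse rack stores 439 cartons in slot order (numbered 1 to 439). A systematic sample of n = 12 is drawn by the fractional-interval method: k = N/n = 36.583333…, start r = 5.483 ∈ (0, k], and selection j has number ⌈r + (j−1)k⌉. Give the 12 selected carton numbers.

j=1: r + 0k = 5.483 → ⌈·⌉ = 6
j=2: r + 1k = 42.066333… → ⌈·⌉ = 43
j=3: r + 2k = 78.649666… → ⌈·⌉ = 79
j=4: r + 3k = 115.233 → ⌈·⌉ = 116
j=5: r + 4k = 151.816333… → ⌈·⌉ = 152
j=6: r + 5k = 188.399666… → ⌈·⌉ = 189
j=7: r + 6k = 224.983 → ⌈·⌉ = 225
j=8: r + 7k = 261.566333… → ⌈·⌉ = 262
j=9: r + 8k = 298.149666… → ⌈·⌉ = 299
j=10: r + 9k = 334.733 → ⌈·⌉ = 335
j=11: r + 10k = 371.316333… → ⌈·⌉ = 372
j=12: r + 11k = 407.899666… → ⌈·⌉ = 408

6, 43, 79, 116, 152, 189, 225, 262, 299, 335, 372, 408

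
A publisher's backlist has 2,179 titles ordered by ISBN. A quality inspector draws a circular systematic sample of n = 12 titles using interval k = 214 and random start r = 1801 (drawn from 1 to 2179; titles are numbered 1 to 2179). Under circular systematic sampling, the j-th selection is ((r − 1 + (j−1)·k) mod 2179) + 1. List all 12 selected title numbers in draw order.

Selection 1: 1801
Selection 2: 1801 + 214 = 2015
Selection 3: 2015 + 214 = 2229 → 2229 − 2179 = 50
Selection 4: 50 + 214 = 264
Selection 5: 264 + 214 = 478
Selection 6: 478 + 214 = 692
Selection 7: 692 + 214 = 906
Selection 8: 906 + 214 = 1120
Selection 9: 1120 + 214 = 1334
Selection 10: 1334 + 214 = 1548
Selection 11: 1548 + 214 = 1762
Selection 12: 1762 + 214 = 1976

1801, 2015, 50, 264, 478, 692, 906, 1120, 1334, 1548, 1762, 1976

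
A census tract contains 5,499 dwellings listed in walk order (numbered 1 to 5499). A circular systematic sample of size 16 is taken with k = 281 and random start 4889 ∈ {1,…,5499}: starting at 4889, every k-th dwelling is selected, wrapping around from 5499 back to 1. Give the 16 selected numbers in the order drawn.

Selection 1: 4889
Selection 2: 4889 + 281 = 5170
Selection 3: 5170 + 281 = 5451
Selection 4: 5451 + 281 = 5732 → 5732 − 5499 = 233
Selection 5: 233 + 281 = 514
Selection 6: 514 + 281 = 795
Selection 7: 795 + 281 = 1076
Selection 8: 1076 + 281 = 1357
Selection 9: 1357 + 281 = 1638
Selection 10: 1638 + 281 = 1919
Selection 11: 1919 + 281 = 2200
Selection 12: 2200 + 281 = 2481
Selection 13: 2481 + 281 = 2762
Selection 14: 2762 + 281 = 3043
Selection 15: 3043 + 281 = 3324
Selection 16: 3324 + 281 = 3605

4889, 5170, 5451, 233, 514, 795, 1076, 1357, 1638, 1919, 2200, 2481, 2762, 3043, 3324, 3605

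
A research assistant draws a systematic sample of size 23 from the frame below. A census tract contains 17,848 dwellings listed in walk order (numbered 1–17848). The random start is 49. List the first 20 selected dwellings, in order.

49, 825, 1601, 2377, 3153, 3929, 4705, 5481, 6257, 7033, 7809, 8585, 9361, 10137, 10913, 11689, 12465, 13241, 14017, 14793

k = N/n = 17848/23 = 776
dwelling 1: 49
dwelling 2: 49 + 776 = 825
dwelling 3: 825 + 776 = 1601
dwelling 4: 1601 + 776 = 2377
dwelling 5: 2377 + 776 = 3153
dwelling 6: 3153 + 776 = 3929
dwelling 7: 3929 + 776 = 4705
dwelling 8: 4705 + 776 = 5481
dwelling 9: 5481 + 776 = 6257
dwelling 10: 6257 + 776 = 7033
dwelling 11: 7033 + 776 = 7809
dwelling 12: 7809 + 776 = 8585
dwelling 13: 8585 + 776 = 9361
dwelling 14: 9361 + 776 = 10137
dwelling 15: 10137 + 776 = 10913
dwelling 16: 10913 + 776 = 11689
dwelling 17: 11689 + 776 = 12465
dwelling 18: 12465 + 776 = 13241
dwelling 19: 13241 + 776 = 14017
dwelling 20: 14017 + 776 = 14793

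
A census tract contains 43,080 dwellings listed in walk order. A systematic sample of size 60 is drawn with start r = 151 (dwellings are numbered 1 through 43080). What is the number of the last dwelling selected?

42513

k = 43080/60 = 718
60th selection = r + (60−1)·k = 151 + 59×718 = 151 + 42362 = 42513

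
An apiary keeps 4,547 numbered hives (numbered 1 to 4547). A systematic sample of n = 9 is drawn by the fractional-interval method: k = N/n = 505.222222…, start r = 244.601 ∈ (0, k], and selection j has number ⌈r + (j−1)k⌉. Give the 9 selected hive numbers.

245, 750, 1256, 1761, 2266, 2771, 3276, 3782, 4287

j=1: r + 0k = 244.601 → ⌈·⌉ = 245
j=2: r + 1k = 749.823222… → ⌈·⌉ = 750
j=3: r + 2k = 1255.045444… → ⌈·⌉ = 1256
j=4: r + 3k = 1760.267666… → ⌈·⌉ = 1761
j=5: r + 4k = 2265.489888… → ⌈·⌉ = 2266
j=6: r + 5k = 2770.712111… → ⌈·⌉ = 2771
j=7: r + 6k = 3275.934333… → ⌈·⌉ = 3276
j=8: r + 7k = 3781.156555… → ⌈·⌉ = 3782
j=9: r + 8k = 4286.378777… → ⌈·⌉ = 4287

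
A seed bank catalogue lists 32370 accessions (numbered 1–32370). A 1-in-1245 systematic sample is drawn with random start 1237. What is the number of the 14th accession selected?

17422

k = 1245
14th selection = r + (14−1)·k = 1237 + 13×1245 = 1237 + 16185 = 17422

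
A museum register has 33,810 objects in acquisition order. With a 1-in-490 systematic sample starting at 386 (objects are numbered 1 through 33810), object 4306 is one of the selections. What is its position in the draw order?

9

k = 490
position = (4306 − 386)/490 + 1 = 3920/490 + 1 = 8 + 1 = 9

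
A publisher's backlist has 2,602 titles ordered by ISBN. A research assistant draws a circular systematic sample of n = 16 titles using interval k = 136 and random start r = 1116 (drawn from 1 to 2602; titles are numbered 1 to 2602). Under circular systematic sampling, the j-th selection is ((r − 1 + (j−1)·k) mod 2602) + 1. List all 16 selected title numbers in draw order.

1116, 1252, 1388, 1524, 1660, 1796, 1932, 2068, 2204, 2340, 2476, 10, 146, 282, 418, 554

Selection 1: 1116
Selection 2: 1116 + 136 = 1252
Selection 3: 1252 + 136 = 1388
Selection 4: 1388 + 136 = 1524
Selection 5: 1524 + 136 = 1660
Selection 6: 1660 + 136 = 1796
Selection 7: 1796 + 136 = 1932
Selection 8: 1932 + 136 = 2068
Selection 9: 2068 + 136 = 2204
Selection 10: 2204 + 136 = 2340
Selection 11: 2340 + 136 = 2476
Selection 12: 2476 + 136 = 2612 → 2612 − 2602 = 10
Selection 13: 10 + 136 = 146
Selection 14: 146 + 136 = 282
Selection 15: 282 + 136 = 418
Selection 16: 418 + 136 = 554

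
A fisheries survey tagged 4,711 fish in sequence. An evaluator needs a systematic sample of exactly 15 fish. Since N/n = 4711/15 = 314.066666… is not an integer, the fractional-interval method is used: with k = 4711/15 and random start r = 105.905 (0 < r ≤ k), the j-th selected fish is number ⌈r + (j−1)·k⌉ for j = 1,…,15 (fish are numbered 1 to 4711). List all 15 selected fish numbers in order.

106, 420, 735, 1049, 1363, 1677, 1991, 2305, 2619, 2933, 3247, 3561, 3875, 4189, 4503

j=1: r + 0k = 105.905 → ⌈·⌉ = 106
j=2: r + 1k = 419.971666… → ⌈·⌉ = 420
j=3: r + 2k = 734.038333… → ⌈·⌉ = 735
j=4: r + 3k = 1048.105 → ⌈·⌉ = 1049
j=5: r + 4k = 1362.171666… → ⌈·⌉ = 1363
j=6: r + 5k = 1676.238333… → ⌈·⌉ = 1677
j=7: r + 6k = 1990.305 → ⌈·⌉ = 1991
j=8: r + 7k = 2304.371666… → ⌈·⌉ = 2305
j=9: r + 8k = 2618.438333… → ⌈·⌉ = 2619
j=10: r + 9k = 2932.505 → ⌈·⌉ = 2933
j=11: r + 10k = 3246.571666… → ⌈·⌉ = 3247
j=12: r + 11k = 3560.638333… → ⌈·⌉ = 3561
j=13: r + 12k = 3874.705 → ⌈·⌉ = 3875
j=14: r + 13k = 4188.771666… → ⌈·⌉ = 4189
j=15: r + 14k = 4502.838333… → ⌈·⌉ = 4503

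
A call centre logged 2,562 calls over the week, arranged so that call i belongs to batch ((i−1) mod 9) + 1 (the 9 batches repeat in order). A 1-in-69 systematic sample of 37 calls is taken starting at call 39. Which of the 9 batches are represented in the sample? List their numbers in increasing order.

Consecutive selections differ by k = 69, so their batch numbers differ by 69 mod 9 = 6.
gcd(69, 9) = 3, so the sample visits 9/3 = 3 distinct residues mod 9.
Start 39 is batch 3; the batches hit are 3, 6, 9.

3, 6, 9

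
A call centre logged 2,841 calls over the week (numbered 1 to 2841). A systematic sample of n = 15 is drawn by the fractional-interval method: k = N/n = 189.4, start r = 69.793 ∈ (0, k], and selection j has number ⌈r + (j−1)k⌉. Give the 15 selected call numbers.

70, 260, 449, 638, 828, 1017, 1207, 1396, 1585, 1775, 1964, 2154, 2343, 2532, 2722

j=1: r + 0k = 69.793 → ⌈·⌉ = 70
j=2: r + 1k = 259.193 → ⌈·⌉ = 260
j=3: r + 2k = 448.593 → ⌈·⌉ = 449
j=4: r + 3k = 637.993 → ⌈·⌉ = 638
j=5: r + 4k = 827.393 → ⌈·⌉ = 828
j=6: r + 5k = 1016.793 → ⌈·⌉ = 1017
j=7: r + 6k = 1206.193 → ⌈·⌉ = 1207
j=8: r + 7k = 1395.593 → ⌈·⌉ = 1396
j=9: r + 8k = 1584.993 → ⌈·⌉ = 1585
j=10: r + 9k = 1774.393 → ⌈·⌉ = 1775
j=11: r + 10k = 1963.793 → ⌈·⌉ = 1964
j=12: r + 11k = 2153.193 → ⌈·⌉ = 2154
j=13: r + 12k = 2342.593 → ⌈·⌉ = 2343
j=14: r + 13k = 2531.993 → ⌈·⌉ = 2532
j=15: r + 14k = 2721.393 → ⌈·⌉ = 2722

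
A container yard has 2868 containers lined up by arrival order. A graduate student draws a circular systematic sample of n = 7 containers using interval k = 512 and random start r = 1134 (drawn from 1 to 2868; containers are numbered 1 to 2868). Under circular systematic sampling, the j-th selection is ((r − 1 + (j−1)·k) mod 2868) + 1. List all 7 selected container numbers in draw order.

Selection 1: 1134
Selection 2: 1134 + 512 = 1646
Selection 3: 1646 + 512 = 2158
Selection 4: 2158 + 512 = 2670
Selection 5: 2670 + 512 = 3182 → 3182 − 2868 = 314
Selection 6: 314 + 512 = 826
Selection 7: 826 + 512 = 1338

1134, 1646, 2158, 2670, 314, 826, 1338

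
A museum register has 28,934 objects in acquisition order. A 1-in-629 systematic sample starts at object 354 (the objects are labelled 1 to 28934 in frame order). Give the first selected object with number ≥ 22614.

k = 629
Steps past start: ⌈(22614 − 354)/629⌉ = ⌈22260/629⌉ = 36
Selected object: 354 + 36×629 = 22998

22998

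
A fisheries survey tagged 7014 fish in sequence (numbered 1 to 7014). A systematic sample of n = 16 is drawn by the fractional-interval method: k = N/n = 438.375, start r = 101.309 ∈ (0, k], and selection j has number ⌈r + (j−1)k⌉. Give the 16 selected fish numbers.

j=1: r + 0k = 101.309 → ⌈·⌉ = 102
j=2: r + 1k = 539.684 → ⌈·⌉ = 540
j=3: r + 2k = 978.059 → ⌈·⌉ = 979
j=4: r + 3k = 1416.434 → ⌈·⌉ = 1417
j=5: r + 4k = 1854.809 → ⌈·⌉ = 1855
j=6: r + 5k = 2293.184 → ⌈·⌉ = 2294
j=7: r + 6k = 2731.559 → ⌈·⌉ = 2732
j=8: r + 7k = 3169.934 → ⌈·⌉ = 3170
j=9: r + 8k = 3608.309 → ⌈·⌉ = 3609
j=10: r + 9k = 4046.684 → ⌈·⌉ = 4047
j=11: r + 10k = 4485.059 → ⌈·⌉ = 4486
j=12: r + 11k = 4923.434 → ⌈·⌉ = 4924
j=13: r + 12k = 5361.809 → ⌈·⌉ = 5362
j=14: r + 13k = 5800.184 → ⌈·⌉ = 5801
j=15: r + 14k = 6238.559 → ⌈·⌉ = 6239
j=16: r + 15k = 6676.934 → ⌈·⌉ = 6677

102, 540, 979, 1417, 1855, 2294, 2732, 3170, 3609, 4047, 4486, 4924, 5362, 5801, 6239, 6677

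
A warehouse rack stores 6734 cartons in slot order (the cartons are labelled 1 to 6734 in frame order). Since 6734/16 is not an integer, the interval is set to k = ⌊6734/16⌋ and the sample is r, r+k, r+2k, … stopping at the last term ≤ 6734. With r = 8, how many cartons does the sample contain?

k = ⌊6734/16⌋ = 420
Achieved size = ⌊(6734 − 8)/420⌋ + 1 = ⌊6726/420⌋ + 1 = 16 + 1 = 17
(last selection: 8 + 16×420 = 6728 ≤ 6734; next would be 7148 > 6734)

17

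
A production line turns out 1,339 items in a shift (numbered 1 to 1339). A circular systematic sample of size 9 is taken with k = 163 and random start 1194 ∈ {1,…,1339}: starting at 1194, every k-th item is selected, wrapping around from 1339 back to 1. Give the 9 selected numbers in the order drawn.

Selection 1: 1194
Selection 2: 1194 + 163 = 1357 → 1357 − 1339 = 18
Selection 3: 18 + 163 = 181
Selection 4: 181 + 163 = 344
Selection 5: 344 + 163 = 507
Selection 6: 507 + 163 = 670
Selection 7: 670 + 163 = 833
Selection 8: 833 + 163 = 996
Selection 9: 996 + 163 = 1159

1194, 18, 181, 344, 507, 670, 833, 996, 1159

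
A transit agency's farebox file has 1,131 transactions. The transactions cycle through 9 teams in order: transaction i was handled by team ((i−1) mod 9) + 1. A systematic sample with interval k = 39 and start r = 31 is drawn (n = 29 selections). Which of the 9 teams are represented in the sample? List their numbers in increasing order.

Consecutive selections differ by k = 39, so their team numbers differ by 39 mod 9 = 3.
gcd(39, 9) = 3, so the sample visits 9/3 = 3 distinct residues mod 9.
Start 31 is team 4; the teams hit are 1, 4, 7.

1, 4, 7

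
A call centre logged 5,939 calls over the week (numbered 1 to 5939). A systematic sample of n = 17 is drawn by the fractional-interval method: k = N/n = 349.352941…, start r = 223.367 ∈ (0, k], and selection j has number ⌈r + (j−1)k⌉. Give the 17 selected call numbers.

j=1: r + 0k = 223.367 → ⌈·⌉ = 224
j=2: r + 1k = 572.719941… → ⌈·⌉ = 573
j=3: r + 2k = 922.072882… → ⌈·⌉ = 923
j=4: r + 3k = 1271.425823… → ⌈·⌉ = 1272
j=5: r + 4k = 1620.778764… → ⌈·⌉ = 1621
j=6: r + 5k = 1970.131705… → ⌈·⌉ = 1971
j=7: r + 6k = 2319.484647… → ⌈·⌉ = 2320
j=8: r + 7k = 2668.837588… → ⌈·⌉ = 2669
j=9: r + 8k = 3018.190529… → ⌈·⌉ = 3019
j=10: r + 9k = 3367.543470… → ⌈·⌉ = 3368
j=11: r + 10k = 3716.896411… → ⌈·⌉ = 3717
j=12: r + 11k = 4066.249352… → ⌈·⌉ = 4067
j=13: r + 12k = 4415.602294… → ⌈·⌉ = 4416
j=14: r + 13k = 4764.955235… → ⌈·⌉ = 4765
j=15: r + 14k = 5114.308176… → ⌈·⌉ = 5115
j=16: r + 15k = 5463.661117… → ⌈·⌉ = 5464
j=17: r + 16k = 5813.014058… → ⌈·⌉ = 5814

224, 573, 923, 1272, 1621, 1971, 2320, 2669, 3019, 3368, 3717, 4067, 4416, 4765, 5115, 5464, 5814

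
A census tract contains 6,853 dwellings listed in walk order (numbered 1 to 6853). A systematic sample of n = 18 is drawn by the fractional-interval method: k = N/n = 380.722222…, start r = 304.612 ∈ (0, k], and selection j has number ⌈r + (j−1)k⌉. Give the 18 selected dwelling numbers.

j=1: r + 0k = 304.612 → ⌈·⌉ = 305
j=2: r + 1k = 685.334222… → ⌈·⌉ = 686
j=3: r + 2k = 1066.056444… → ⌈·⌉ = 1067
j=4: r + 3k = 1446.778666… → ⌈·⌉ = 1447
j=5: r + 4k = 1827.500888… → ⌈·⌉ = 1828
j=6: r + 5k = 2208.223111… → ⌈·⌉ = 2209
j=7: r + 6k = 2588.945333… → ⌈·⌉ = 2589
j=8: r + 7k = 2969.667555… → ⌈·⌉ = 2970
j=9: r + 8k = 3350.389777… → ⌈·⌉ = 3351
j=10: r + 9k = 3731.112 → ⌈·⌉ = 3732
j=11: r + 10k = 4111.834222… → ⌈·⌉ = 4112
j=12: r + 11k = 4492.556444… → ⌈·⌉ = 4493
j=13: r + 12k = 4873.278666… → ⌈·⌉ = 4874
j=14: r + 13k = 5254.000888… → ⌈·⌉ = 5255
j=15: r + 14k = 5634.723111… → ⌈·⌉ = 5635
j=16: r + 15k = 6015.445333… → ⌈·⌉ = 6016
j=17: r + 16k = 6396.167555… → ⌈·⌉ = 6397
j=18: r + 17k = 6776.889777… → ⌈·⌉ = 6777

305, 686, 1067, 1447, 1828, 2209, 2589, 2970, 3351, 3732, 4112, 4493, 4874, 5255, 5635, 6016, 6397, 6777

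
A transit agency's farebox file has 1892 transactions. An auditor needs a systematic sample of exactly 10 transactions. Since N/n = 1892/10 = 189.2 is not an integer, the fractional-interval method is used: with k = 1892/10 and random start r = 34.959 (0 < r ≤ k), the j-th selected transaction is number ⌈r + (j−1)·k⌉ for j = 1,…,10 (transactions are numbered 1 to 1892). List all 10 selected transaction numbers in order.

j=1: r + 0k = 34.959 → ⌈·⌉ = 35
j=2: r + 1k = 224.159 → ⌈·⌉ = 225
j=3: r + 2k = 413.359 → ⌈·⌉ = 414
j=4: r + 3k = 602.559 → ⌈·⌉ = 603
j=5: r + 4k = 791.759 → ⌈·⌉ = 792
j=6: r + 5k = 980.959 → ⌈·⌉ = 981
j=7: r + 6k = 1170.159 → ⌈·⌉ = 1171
j=8: r + 7k = 1359.359 → ⌈·⌉ = 1360
j=9: r + 8k = 1548.559 → ⌈·⌉ = 1549
j=10: r + 9k = 1737.759 → ⌈·⌉ = 1738

35, 225, 414, 603, 792, 981, 1171, 1360, 1549, 1738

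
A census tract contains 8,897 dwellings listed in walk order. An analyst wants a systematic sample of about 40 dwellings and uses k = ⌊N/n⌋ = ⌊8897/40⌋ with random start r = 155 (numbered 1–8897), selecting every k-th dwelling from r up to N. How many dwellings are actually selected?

40

k = ⌊8897/40⌋ = 222
Achieved size = ⌊(8897 − 155)/222⌋ + 1 = ⌊8742/222⌋ + 1 = 39 + 1 = 40
(last selection: 155 + 39×222 = 8813 ≤ 8897; next would be 9035 > 8897)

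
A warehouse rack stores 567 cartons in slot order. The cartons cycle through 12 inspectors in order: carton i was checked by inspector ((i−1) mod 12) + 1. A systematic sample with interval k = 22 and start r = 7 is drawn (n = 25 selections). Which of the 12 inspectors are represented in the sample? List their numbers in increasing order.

Consecutive selections differ by k = 22, so their inspector numbers differ by 22 mod 12 = 10.
gcd(22, 12) = 2, so the sample visits 12/2 = 6 distinct residues mod 12.
Start 7 is inspector 7; the inspectors hit are 1, 3, 5, 7, 9, 11.

1, 3, 5, 7, 9, 11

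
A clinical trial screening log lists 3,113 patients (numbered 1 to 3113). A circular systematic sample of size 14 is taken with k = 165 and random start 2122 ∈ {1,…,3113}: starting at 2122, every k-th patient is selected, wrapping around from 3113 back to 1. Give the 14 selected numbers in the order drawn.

2122, 2287, 2452, 2617, 2782, 2947, 3112, 164, 329, 494, 659, 824, 989, 1154

Selection 1: 2122
Selection 2: 2122 + 165 = 2287
Selection 3: 2287 + 165 = 2452
Selection 4: 2452 + 165 = 2617
Selection 5: 2617 + 165 = 2782
Selection 6: 2782 + 165 = 2947
Selection 7: 2947 + 165 = 3112
Selection 8: 3112 + 165 = 3277 → 3277 − 3113 = 164
Selection 9: 164 + 165 = 329
Selection 10: 329 + 165 = 494
Selection 11: 494 + 165 = 659
Selection 12: 659 + 165 = 824
Selection 13: 824 + 165 = 989
Selection 14: 989 + 165 = 1154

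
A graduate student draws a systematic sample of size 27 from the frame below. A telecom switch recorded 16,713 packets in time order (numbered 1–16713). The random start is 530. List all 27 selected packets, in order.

k = N/n = 16713/27 = 619
packet 1: 530
packet 2: 530 + 619 = 1149
packet 3: 1149 + 619 = 1768
packet 4: 1768 + 619 = 2387
packet 5: 2387 + 619 = 3006
packet 6: 3006 + 619 = 3625
packet 7: 3625 + 619 = 4244
packet 8: 4244 + 619 = 4863
packet 9: 4863 + 619 = 5482
packet 10: 5482 + 619 = 6101
packet 11: 6101 + 619 = 6720
packet 12: 6720 + 619 = 7339
packet 13: 7339 + 619 = 7958
packet 14: 7958 + 619 = 8577
packet 15: 8577 + 619 = 9196
packet 16: 9196 + 619 = 9815
packet 17: 9815 + 619 = 10434
packet 18: 10434 + 619 = 11053
packet 19: 11053 + 619 = 11672
packet 20: 11672 + 619 = 12291
packet 21: 12291 + 619 = 12910
packet 22: 12910 + 619 = 13529
packet 23: 13529 + 619 = 14148
packet 24: 14148 + 619 = 14767
packet 25: 14767 + 619 = 15386
packet 26: 15386 + 619 = 16005
packet 27: 16005 + 619 = 16624

530, 1149, 1768, 2387, 3006, 3625, 4244, 4863, 5482, 6101, 6720, 7339, 7958, 8577, 9196, 9815, 10434, 11053, 11672, 12291, 12910, 13529, 14148, 14767, 15386, 16005, 16624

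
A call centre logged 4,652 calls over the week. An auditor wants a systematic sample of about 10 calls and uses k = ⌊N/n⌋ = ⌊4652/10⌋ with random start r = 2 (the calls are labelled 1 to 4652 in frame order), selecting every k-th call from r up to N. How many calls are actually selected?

k = ⌊4652/10⌋ = 465
Achieved size = ⌊(4652 − 2)/465⌋ + 1 = ⌊4650/465⌋ + 1 = 10 + 1 = 11
(last selection: 2 + 10×465 = 4652 ≤ 4652; next would be 5117 > 4652)

11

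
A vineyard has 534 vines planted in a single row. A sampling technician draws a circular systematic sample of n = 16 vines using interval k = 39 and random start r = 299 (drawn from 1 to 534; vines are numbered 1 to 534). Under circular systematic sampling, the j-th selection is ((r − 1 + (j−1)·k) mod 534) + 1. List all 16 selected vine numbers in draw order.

299, 338, 377, 416, 455, 494, 533, 38, 77, 116, 155, 194, 233, 272, 311, 350

Selection 1: 299
Selection 2: 299 + 39 = 338
Selection 3: 338 + 39 = 377
Selection 4: 377 + 39 = 416
Selection 5: 416 + 39 = 455
Selection 6: 455 + 39 = 494
Selection 7: 494 + 39 = 533
Selection 8: 533 + 39 = 572 → 572 − 534 = 38
Selection 9: 38 + 39 = 77
Selection 10: 77 + 39 = 116
Selection 11: 116 + 39 = 155
Selection 12: 155 + 39 = 194
Selection 13: 194 + 39 = 233
Selection 14: 233 + 39 = 272
Selection 15: 272 + 39 = 311
Selection 16: 311 + 39 = 350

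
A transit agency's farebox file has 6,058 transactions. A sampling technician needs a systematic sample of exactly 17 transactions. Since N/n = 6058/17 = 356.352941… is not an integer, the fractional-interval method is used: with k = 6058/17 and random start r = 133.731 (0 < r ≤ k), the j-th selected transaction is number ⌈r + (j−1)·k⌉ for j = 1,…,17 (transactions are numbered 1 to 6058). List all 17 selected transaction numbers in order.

j=1: r + 0k = 133.731 → ⌈·⌉ = 134
j=2: r + 1k = 490.083941… → ⌈·⌉ = 491
j=3: r + 2k = 846.436882… → ⌈·⌉ = 847
j=4: r + 3k = 1202.789823… → ⌈·⌉ = 1203
j=5: r + 4k = 1559.142764… → ⌈·⌉ = 1560
j=6: r + 5k = 1915.495705… → ⌈·⌉ = 1916
j=7: r + 6k = 2271.848647… → ⌈·⌉ = 2272
j=8: r + 7k = 2628.201588… → ⌈·⌉ = 2629
j=9: r + 8k = 2984.554529… → ⌈·⌉ = 2985
j=10: r + 9k = 3340.907470… → ⌈·⌉ = 3341
j=11: r + 10k = 3697.260411… → ⌈·⌉ = 3698
j=12: r + 11k = 4053.613352… → ⌈·⌉ = 4054
j=13: r + 12k = 4409.966294… → ⌈·⌉ = 4410
j=14: r + 13k = 4766.319235… → ⌈·⌉ = 4767
j=15: r + 14k = 5122.672176… → ⌈·⌉ = 5123
j=16: r + 15k = 5479.025117… → ⌈·⌉ = 5480
j=17: r + 16k = 5835.378058… → ⌈·⌉ = 5836

134, 491, 847, 1203, 1560, 1916, 2272, 2629, 2985, 3341, 3698, 4054, 4410, 4767, 5123, 5480, 5836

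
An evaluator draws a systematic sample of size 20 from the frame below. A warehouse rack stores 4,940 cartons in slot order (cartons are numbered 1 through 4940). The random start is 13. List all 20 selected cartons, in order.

k = N/n = 4940/20 = 247
carton 1: 13
carton 2: 13 + 247 = 260
carton 3: 260 + 247 = 507
carton 4: 507 + 247 = 754
carton 5: 754 + 247 = 1001
carton 6: 1001 + 247 = 1248
carton 7: 1248 + 247 = 1495
carton 8: 1495 + 247 = 1742
carton 9: 1742 + 247 = 1989
carton 10: 1989 + 247 = 2236
carton 11: 2236 + 247 = 2483
carton 12: 2483 + 247 = 2730
carton 13: 2730 + 247 = 2977
carton 14: 2977 + 247 = 3224
carton 15: 3224 + 247 = 3471
carton 16: 3471 + 247 = 3718
carton 17: 3718 + 247 = 3965
carton 18: 3965 + 247 = 4212
carton 19: 4212 + 247 = 4459
carton 20: 4459 + 247 = 4706

13, 260, 507, 754, 1001, 1248, 1495, 1742, 1989, 2236, 2483, 2730, 2977, 3224, 3471, 3718, 3965, 4212, 4459, 4706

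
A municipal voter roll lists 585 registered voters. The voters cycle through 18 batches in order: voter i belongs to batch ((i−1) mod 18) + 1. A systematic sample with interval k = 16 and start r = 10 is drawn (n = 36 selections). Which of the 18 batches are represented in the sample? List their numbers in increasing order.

Consecutive selections differ by k = 16, so their batch numbers differ by 16 mod 18 = 16.
gcd(16, 18) = 2, so the sample visits 18/2 = 9 distinct residues mod 18.
Start 10 is batch 10; the batches hit are 2, 4, 6, 8, 10, 12, 14, 16, 18.

2, 4, 6, 8, 10, 12, 14, 16, 18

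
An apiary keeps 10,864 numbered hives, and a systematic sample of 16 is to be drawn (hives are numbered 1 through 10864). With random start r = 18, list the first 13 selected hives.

k = N/n = 10864/16 = 679
hive 1: 18
hive 2: 18 + 679 = 697
hive 3: 697 + 679 = 1376
hive 4: 1376 + 679 = 2055
hive 5: 2055 + 679 = 2734
hive 6: 2734 + 679 = 3413
hive 7: 3413 + 679 = 4092
hive 8: 4092 + 679 = 4771
hive 9: 4771 + 679 = 5450
hive 10: 5450 + 679 = 6129
hive 11: 6129 + 679 = 6808
hive 12: 6808 + 679 = 7487
hive 13: 7487 + 679 = 8166

18, 697, 1376, 2055, 2734, 3413, 4092, 4771, 5450, 6129, 6808, 7487, 8166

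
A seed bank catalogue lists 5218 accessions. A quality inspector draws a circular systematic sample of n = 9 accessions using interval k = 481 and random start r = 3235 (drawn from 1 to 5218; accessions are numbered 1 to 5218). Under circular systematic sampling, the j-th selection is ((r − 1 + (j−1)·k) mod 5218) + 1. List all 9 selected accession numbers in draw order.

3235, 3716, 4197, 4678, 5159, 422, 903, 1384, 1865

Selection 1: 3235
Selection 2: 3235 + 481 = 3716
Selection 3: 3716 + 481 = 4197
Selection 4: 4197 + 481 = 4678
Selection 5: 4678 + 481 = 5159
Selection 6: 5159 + 481 = 5640 → 5640 − 5218 = 422
Selection 7: 422 + 481 = 903
Selection 8: 903 + 481 = 1384
Selection 9: 1384 + 481 = 1865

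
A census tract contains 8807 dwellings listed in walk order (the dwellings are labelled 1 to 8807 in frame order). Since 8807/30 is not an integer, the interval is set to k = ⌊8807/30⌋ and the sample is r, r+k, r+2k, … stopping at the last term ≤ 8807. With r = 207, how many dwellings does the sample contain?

k = ⌊8807/30⌋ = 293
Achieved size = ⌊(8807 − 207)/293⌋ + 1 = ⌊8600/293⌋ + 1 = 29 + 1 = 30
(last selection: 207 + 29×293 = 8704 ≤ 8807; next would be 8997 > 8807)

30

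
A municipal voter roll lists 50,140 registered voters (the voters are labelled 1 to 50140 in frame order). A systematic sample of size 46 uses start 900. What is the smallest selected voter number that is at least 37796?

37960

k = 50140/46 = 1090
Steps past start: ⌈(37796 − 900)/1090⌉ = ⌈36896/1090⌉ = 34
Selected voter: 900 + 34×1090 = 37960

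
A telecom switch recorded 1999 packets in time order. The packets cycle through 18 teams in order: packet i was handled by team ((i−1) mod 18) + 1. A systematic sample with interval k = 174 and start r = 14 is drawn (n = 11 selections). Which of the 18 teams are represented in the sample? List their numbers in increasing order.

Consecutive selections differ by k = 174, so their team numbers differ by 174 mod 18 = 12.
gcd(174, 18) = 6, so the sample visits 18/6 = 3 distinct residues mod 18.
Start 14 is team 14; the teams hit are 2, 8, 14.

2, 8, 14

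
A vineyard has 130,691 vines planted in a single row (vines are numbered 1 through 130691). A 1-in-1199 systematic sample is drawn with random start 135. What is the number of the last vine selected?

k = 1199
109th selection = r + (109−1)·k = 135 + 108×1199 = 135 + 129492 = 129627

129627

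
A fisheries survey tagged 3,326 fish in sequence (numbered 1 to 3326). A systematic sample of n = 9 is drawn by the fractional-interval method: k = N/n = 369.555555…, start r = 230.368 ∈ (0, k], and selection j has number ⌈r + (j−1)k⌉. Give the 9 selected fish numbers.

231, 600, 970, 1340, 1709, 2079, 2448, 2818, 3187

j=1: r + 0k = 230.368 → ⌈·⌉ = 231
j=2: r + 1k = 599.923555… → ⌈·⌉ = 600
j=3: r + 2k = 969.479111… → ⌈·⌉ = 970
j=4: r + 3k = 1339.034666… → ⌈·⌉ = 1340
j=5: r + 4k = 1708.590222… → ⌈·⌉ = 1709
j=6: r + 5k = 2078.145777… → ⌈·⌉ = 2079
j=7: r + 6k = 2447.701333… → ⌈·⌉ = 2448
j=8: r + 7k = 2817.256888… → ⌈·⌉ = 2818
j=9: r + 8k = 3186.812444… → ⌈·⌉ = 3187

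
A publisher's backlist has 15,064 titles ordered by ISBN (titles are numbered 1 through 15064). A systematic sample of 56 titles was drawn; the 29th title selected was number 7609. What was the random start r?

k = 15064/56 = 269
r = 7609 − (29−1)×269 = 7609 − 7532 = 77

77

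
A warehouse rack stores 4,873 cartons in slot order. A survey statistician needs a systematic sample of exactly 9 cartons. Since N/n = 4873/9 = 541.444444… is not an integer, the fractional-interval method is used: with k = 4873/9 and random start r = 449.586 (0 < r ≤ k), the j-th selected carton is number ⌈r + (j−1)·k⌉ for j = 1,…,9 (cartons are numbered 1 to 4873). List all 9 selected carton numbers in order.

j=1: r + 0k = 449.586 → ⌈·⌉ = 450
j=2: r + 1k = 991.030444… → ⌈·⌉ = 992
j=3: r + 2k = 1532.474888… → ⌈·⌉ = 1533
j=4: r + 3k = 2073.919333… → ⌈·⌉ = 2074
j=5: r + 4k = 2615.363777… → ⌈·⌉ = 2616
j=6: r + 5k = 3156.808222… → ⌈·⌉ = 3157
j=7: r + 6k = 3698.252666… → ⌈·⌉ = 3699
j=8: r + 7k = 4239.697111… → ⌈·⌉ = 4240
j=9: r + 8k = 4781.141555… → ⌈·⌉ = 4782

450, 992, 1533, 2074, 2616, 3157, 3699, 4240, 4782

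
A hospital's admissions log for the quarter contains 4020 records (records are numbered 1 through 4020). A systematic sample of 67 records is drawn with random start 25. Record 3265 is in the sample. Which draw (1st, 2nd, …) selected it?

55

k = 4020/67 = 60
position = (3265 − 25)/60 + 1 = 3240/60 + 1 = 54 + 1 = 55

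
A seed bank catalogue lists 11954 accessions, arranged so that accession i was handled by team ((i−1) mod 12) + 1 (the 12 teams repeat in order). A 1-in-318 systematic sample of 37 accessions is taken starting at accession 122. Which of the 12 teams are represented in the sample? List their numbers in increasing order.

2, 8

Consecutive selections differ by k = 318, so their team numbers differ by 318 mod 12 = 6.
gcd(318, 12) = 6, so the sample visits 12/6 = 2 distinct residues mod 12.
Start 122 is team 2; the teams hit are 2, 8.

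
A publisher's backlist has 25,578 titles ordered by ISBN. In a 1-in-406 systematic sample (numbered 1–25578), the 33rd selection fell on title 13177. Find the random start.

185

k = 406
r = 13177 − (33−1)×406 = 13177 − 12992 = 185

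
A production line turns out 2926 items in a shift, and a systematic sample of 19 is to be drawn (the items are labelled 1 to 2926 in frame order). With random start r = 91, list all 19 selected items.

91, 245, 399, 553, 707, 861, 1015, 1169, 1323, 1477, 1631, 1785, 1939, 2093, 2247, 2401, 2555, 2709, 2863

k = N/n = 2926/19 = 154
item 1: 91
item 2: 91 + 154 = 245
item 3: 245 + 154 = 399
item 4: 399 + 154 = 553
item 5: 553 + 154 = 707
item 6: 707 + 154 = 861
item 7: 861 + 154 = 1015
item 8: 1015 + 154 = 1169
item 9: 1169 + 154 = 1323
item 10: 1323 + 154 = 1477
item 11: 1477 + 154 = 1631
item 12: 1631 + 154 = 1785
item 13: 1785 + 154 = 1939
item 14: 1939 + 154 = 2093
item 15: 2093 + 154 = 2247
item 16: 2247 + 154 = 2401
item 17: 2401 + 154 = 2555
item 18: 2555 + 154 = 2709
item 19: 2709 + 154 = 2863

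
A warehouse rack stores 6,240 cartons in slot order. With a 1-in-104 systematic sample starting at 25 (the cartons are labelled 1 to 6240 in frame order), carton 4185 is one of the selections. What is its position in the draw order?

41

k = 104
position = (4185 − 25)/104 + 1 = 4160/104 + 1 = 40 + 1 = 41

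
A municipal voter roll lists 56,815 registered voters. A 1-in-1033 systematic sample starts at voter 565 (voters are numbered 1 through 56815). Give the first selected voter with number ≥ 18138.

k = 1033
Steps past start: ⌈(18138 − 565)/1033⌉ = ⌈17573/1033⌉ = 18
Selected voter: 565 + 18×1033 = 19159

19159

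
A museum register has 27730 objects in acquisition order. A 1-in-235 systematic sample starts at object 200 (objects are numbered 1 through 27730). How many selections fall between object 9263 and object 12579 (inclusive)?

k = 235
First selection ≥ 9263: 200 + ⌈(9263−200)/235⌉·235 = 200 + 39×235 = 9365
Last selection ≤ 12579: 200 + ⌊(12579−200)/235⌋·235 = 200 + 52×235 = 12420
Count = 52 − 39 + 1 = 14

14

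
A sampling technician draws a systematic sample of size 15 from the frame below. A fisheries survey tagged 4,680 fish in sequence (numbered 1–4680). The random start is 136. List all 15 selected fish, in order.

136, 448, 760, 1072, 1384, 1696, 2008, 2320, 2632, 2944, 3256, 3568, 3880, 4192, 4504

k = N/n = 4680/15 = 312
fish 1: 136
fish 2: 136 + 312 = 448
fish 3: 448 + 312 = 760
fish 4: 760 + 312 = 1072
fish 5: 1072 + 312 = 1384
fish 6: 1384 + 312 = 1696
fish 7: 1696 + 312 = 2008
fish 8: 2008 + 312 = 2320
fish 9: 2320 + 312 = 2632
fish 10: 2632 + 312 = 2944
fish 11: 2944 + 312 = 3256
fish 12: 3256 + 312 = 3568
fish 13: 3568 + 312 = 3880
fish 14: 3880 + 312 = 4192
fish 15: 4192 + 312 = 4504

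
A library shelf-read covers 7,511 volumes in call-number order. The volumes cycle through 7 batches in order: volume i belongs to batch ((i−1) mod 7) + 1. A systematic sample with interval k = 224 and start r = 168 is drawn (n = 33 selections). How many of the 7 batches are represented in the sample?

1

Consecutive selections differ by k = 224, so their batch numbers differ by 224 mod 7 = 0.
gcd(224, 7) = 7, so the sample visits 7/7 = 1 distinct residues mod 7.
Start 168 is batch 7; the batches hit are 7.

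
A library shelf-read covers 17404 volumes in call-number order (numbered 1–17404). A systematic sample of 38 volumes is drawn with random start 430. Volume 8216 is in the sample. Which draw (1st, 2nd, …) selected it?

k = 17404/38 = 458
position = (8216 − 430)/458 + 1 = 7786/458 + 1 = 17 + 1 = 18

18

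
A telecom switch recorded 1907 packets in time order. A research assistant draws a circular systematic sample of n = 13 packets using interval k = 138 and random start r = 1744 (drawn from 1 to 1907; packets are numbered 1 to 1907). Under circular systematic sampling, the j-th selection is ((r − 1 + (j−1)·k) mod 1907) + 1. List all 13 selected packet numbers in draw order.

1744, 1882, 113, 251, 389, 527, 665, 803, 941, 1079, 1217, 1355, 1493

Selection 1: 1744
Selection 2: 1744 + 138 = 1882
Selection 3: 1882 + 138 = 2020 → 2020 − 1907 = 113
Selection 4: 113 + 138 = 251
Selection 5: 251 + 138 = 389
Selection 6: 389 + 138 = 527
Selection 7: 527 + 138 = 665
Selection 8: 665 + 138 = 803
Selection 9: 803 + 138 = 941
Selection 10: 941 + 138 = 1079
Selection 11: 1079 + 138 = 1217
Selection 12: 1217 + 138 = 1355
Selection 13: 1355 + 138 = 1493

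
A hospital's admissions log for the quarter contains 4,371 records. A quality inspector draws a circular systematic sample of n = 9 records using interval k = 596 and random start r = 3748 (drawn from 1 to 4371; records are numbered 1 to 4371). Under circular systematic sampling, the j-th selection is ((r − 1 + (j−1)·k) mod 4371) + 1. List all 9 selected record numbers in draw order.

3748, 4344, 569, 1165, 1761, 2357, 2953, 3549, 4145

Selection 1: 3748
Selection 2: 3748 + 596 = 4344
Selection 3: 4344 + 596 = 4940 → 4940 − 4371 = 569
Selection 4: 569 + 596 = 1165
Selection 5: 1165 + 596 = 1761
Selection 6: 1761 + 596 = 2357
Selection 7: 2357 + 596 = 2953
Selection 8: 2953 + 596 = 3549
Selection 9: 3549 + 596 = 4145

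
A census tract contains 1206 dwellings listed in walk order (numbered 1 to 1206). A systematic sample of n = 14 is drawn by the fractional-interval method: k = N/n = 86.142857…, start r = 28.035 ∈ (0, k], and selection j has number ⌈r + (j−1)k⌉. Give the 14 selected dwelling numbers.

j=1: r + 0k = 28.035 → ⌈·⌉ = 29
j=2: r + 1k = 114.177857… → ⌈·⌉ = 115
j=3: r + 2k = 200.320714… → ⌈·⌉ = 201
j=4: r + 3k = 286.463571… → ⌈·⌉ = 287
j=5: r + 4k = 372.606428… → ⌈·⌉ = 373
j=6: r + 5k = 458.749285… → ⌈·⌉ = 459
j=7: r + 6k = 544.892142… → ⌈·⌉ = 545
j=8: r + 7k = 631.035 → ⌈·⌉ = 632
j=9: r + 8k = 717.177857… → ⌈·⌉ = 718
j=10: r + 9k = 803.320714… → ⌈·⌉ = 804
j=11: r + 10k = 889.463571… → ⌈·⌉ = 890
j=12: r + 11k = 975.606428… → ⌈·⌉ = 976
j=13: r + 12k = 1061.749285… → ⌈·⌉ = 1062
j=14: r + 13k = 1147.892142… → ⌈·⌉ = 1148

29, 115, 201, 287, 373, 459, 545, 632, 718, 804, 890, 976, 1062, 1148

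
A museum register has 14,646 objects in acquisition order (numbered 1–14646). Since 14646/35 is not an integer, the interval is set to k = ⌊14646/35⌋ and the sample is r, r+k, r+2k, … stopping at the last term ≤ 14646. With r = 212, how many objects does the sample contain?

35

k = ⌊14646/35⌋ = 418
Achieved size = ⌊(14646 − 212)/418⌋ + 1 = ⌊14434/418⌋ + 1 = 34 + 1 = 35
(last selection: 212 + 34×418 = 14424 ≤ 14646; next would be 14842 > 14646)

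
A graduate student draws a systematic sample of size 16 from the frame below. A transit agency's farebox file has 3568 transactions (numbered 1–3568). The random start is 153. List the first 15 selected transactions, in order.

153, 376, 599, 822, 1045, 1268, 1491, 1714, 1937, 2160, 2383, 2606, 2829, 3052, 3275

k = N/n = 3568/16 = 223
transaction 1: 153
transaction 2: 153 + 223 = 376
transaction 3: 376 + 223 = 599
transaction 4: 599 + 223 = 822
transaction 5: 822 + 223 = 1045
transaction 6: 1045 + 223 = 1268
transaction 7: 1268 + 223 = 1491
transaction 8: 1491 + 223 = 1714
transaction 9: 1714 + 223 = 1937
transaction 10: 1937 + 223 = 2160
transaction 11: 2160 + 223 = 2383
transaction 12: 2383 + 223 = 2606
transaction 13: 2606 + 223 = 2829
transaction 14: 2829 + 223 = 3052
transaction 15: 3052 + 223 = 3275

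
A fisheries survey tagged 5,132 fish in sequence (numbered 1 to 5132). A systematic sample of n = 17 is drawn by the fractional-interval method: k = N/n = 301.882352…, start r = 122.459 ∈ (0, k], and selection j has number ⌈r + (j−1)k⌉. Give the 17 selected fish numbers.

123, 425, 727, 1029, 1330, 1632, 1934, 2236, 2538, 2840, 3142, 3444, 3746, 4047, 4349, 4651, 4953

j=1: r + 0k = 122.459 → ⌈·⌉ = 123
j=2: r + 1k = 424.341352… → ⌈·⌉ = 425
j=3: r + 2k = 726.223705… → ⌈·⌉ = 727
j=4: r + 3k = 1028.106058… → ⌈·⌉ = 1029
j=5: r + 4k = 1329.988411… → ⌈·⌉ = 1330
j=6: r + 5k = 1631.870764… → ⌈·⌉ = 1632
j=7: r + 6k = 1933.753117… → ⌈·⌉ = 1934
j=8: r + 7k = 2235.635470… → ⌈·⌉ = 2236
j=9: r + 8k = 2537.517823… → ⌈·⌉ = 2538
j=10: r + 9k = 2839.400176… → ⌈·⌉ = 2840
j=11: r + 10k = 3141.282529… → ⌈·⌉ = 3142
j=12: r + 11k = 3443.164882… → ⌈·⌉ = 3444
j=13: r + 12k = 3745.047235… → ⌈·⌉ = 3746
j=14: r + 13k = 4046.929588… → ⌈·⌉ = 4047
j=15: r + 14k = 4348.811941… → ⌈·⌉ = 4349
j=16: r + 15k = 4650.694294… → ⌈·⌉ = 4651
j=17: r + 16k = 4952.576647… → ⌈·⌉ = 4953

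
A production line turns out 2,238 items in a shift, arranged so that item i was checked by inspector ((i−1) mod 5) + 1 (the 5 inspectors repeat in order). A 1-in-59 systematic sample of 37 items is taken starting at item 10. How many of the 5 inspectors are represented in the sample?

5

Consecutive selections differ by k = 59, so their inspector numbers differ by 59 mod 5 = 4.
gcd(59, 5) = 1, so the sample visits 5/1 = 5 distinct residues mod 5.
Start 10 is inspector 5; the inspectors hit are 1, 2, 3, 4, 5.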